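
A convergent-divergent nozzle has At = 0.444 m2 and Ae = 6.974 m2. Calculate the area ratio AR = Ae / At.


AR = 6.974 / 0.444 = 15.7

15.7


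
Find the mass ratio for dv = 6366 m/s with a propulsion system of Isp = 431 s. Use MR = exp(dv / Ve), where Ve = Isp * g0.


Ve = 431 * 9.81 = 4228.11 m/s
MR = exp(6366 / 4228.11) = 4.507

4.507


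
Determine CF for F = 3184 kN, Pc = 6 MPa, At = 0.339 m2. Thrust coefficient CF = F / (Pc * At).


CF = 3184000 / (6e6 * 0.339) = 1.57

1.57


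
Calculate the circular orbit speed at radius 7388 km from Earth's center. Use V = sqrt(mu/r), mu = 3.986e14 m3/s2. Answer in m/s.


V = sqrt(3.986e14 / 7388000) = 7345 m/s

7345 m/s


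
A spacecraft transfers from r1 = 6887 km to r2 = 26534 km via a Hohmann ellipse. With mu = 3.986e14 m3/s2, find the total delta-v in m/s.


V1 = sqrt(mu/r1) = 7607.7 m/s
dV1 = V1*(sqrt(2*r2/(r1+r2)) - 1) = 1978.8 m/s
V2 = sqrt(mu/r2) = 3875.85 m/s
dV2 = V2*(1 - sqrt(2*r1/(r1+r2))) = 1387.64 m/s
Total dV = 3366 m/s

3366 m/s


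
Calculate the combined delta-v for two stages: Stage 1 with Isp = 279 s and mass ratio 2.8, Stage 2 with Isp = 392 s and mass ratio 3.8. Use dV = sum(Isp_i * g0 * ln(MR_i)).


dV1 = 279 * 9.81 * ln(2.8) = 2818.1 m/s
dV2 = 392 * 9.81 * ln(3.8) = 5133.8 m/s
Total dV = 2818.1 + 5133.8 = 7951.9 m/s ~ 7952 m/s

7952 m/s


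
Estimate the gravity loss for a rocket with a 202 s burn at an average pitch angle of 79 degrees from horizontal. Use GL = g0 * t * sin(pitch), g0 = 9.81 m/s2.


GL = 9.81 * 202 * sin(79 deg) = 1945 m/s

1945 m/s


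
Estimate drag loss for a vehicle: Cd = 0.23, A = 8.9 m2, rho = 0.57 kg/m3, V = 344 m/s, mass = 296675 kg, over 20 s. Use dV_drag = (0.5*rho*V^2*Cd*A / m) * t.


D = 0.5 * 0.57 * 344^2 * 0.23 * 8.9 = 69036.63 N
a = 69036.63 / 296675 = 0.2327 m/s2
dV = 0.2327 * 20 = 4.7 m/s

4.7 m/s


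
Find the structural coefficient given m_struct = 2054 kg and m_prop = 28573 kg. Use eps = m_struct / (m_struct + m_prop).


eps = 2054 / (2054 + 28573) = 0.0671

0.0671


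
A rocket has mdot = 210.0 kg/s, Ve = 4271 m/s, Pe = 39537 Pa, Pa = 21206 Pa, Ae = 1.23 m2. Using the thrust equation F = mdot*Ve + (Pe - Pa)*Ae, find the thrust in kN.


F = 210.0 * 4271 + (39537 - 21206) * 1.23 = 919457.0 N = 919.5 kN

919.5 kN


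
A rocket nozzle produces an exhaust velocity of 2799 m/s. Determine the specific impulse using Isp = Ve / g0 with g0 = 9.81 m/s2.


Isp = Ve / g0 = 2799 / 9.81 = 285.3 s

285.3 s


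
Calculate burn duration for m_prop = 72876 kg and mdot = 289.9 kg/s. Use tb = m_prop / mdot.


tb = 72876 / 289.9 = 251.4 s

251.4 s


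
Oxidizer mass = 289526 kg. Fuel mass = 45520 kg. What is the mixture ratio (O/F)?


MR = 289526 / 45520 = 6.36

6.36


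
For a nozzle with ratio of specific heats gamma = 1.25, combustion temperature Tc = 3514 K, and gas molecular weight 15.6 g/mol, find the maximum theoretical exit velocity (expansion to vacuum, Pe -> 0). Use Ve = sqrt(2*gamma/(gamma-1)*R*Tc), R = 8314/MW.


R = 8314 / 15.6 = 532.95 J/(kg.K)
Ve = sqrt(2 * 1.25 / (1.25 - 1) * 532.95 * 3514) = 4328 m/s

4328 m/s


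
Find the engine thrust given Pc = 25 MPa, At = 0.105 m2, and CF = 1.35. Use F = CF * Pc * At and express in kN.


F = 1.35 * 25e6 * 0.105 = 3.5438e+06 N = 3543.8 kN

3543.8 kN


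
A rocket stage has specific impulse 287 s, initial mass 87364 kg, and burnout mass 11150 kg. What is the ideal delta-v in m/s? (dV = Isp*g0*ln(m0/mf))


Ve = 287 * 9.81 = 2815.47 m/s
dV = 2815.47 * ln(87364/11150) = 5796 m/s

5796 m/s


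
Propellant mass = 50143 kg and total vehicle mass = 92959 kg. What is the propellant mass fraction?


PMF = 50143 / 92959 = 0.539

0.539


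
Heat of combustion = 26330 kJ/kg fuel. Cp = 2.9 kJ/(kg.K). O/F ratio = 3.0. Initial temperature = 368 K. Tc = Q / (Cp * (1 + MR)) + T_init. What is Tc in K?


Tc = 26330 / (2.9 * (1 + 3.0)) + 368 = 2638 K

2638 K


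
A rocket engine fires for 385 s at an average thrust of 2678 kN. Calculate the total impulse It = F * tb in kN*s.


It = 2678 * 385 = 1031030 kN*s

1031030 kN*s


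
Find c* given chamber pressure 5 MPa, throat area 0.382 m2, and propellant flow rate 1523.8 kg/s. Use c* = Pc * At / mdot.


c* = 5e6 * 0.382 / 1523.8 = 1253 m/s

1253 m/s


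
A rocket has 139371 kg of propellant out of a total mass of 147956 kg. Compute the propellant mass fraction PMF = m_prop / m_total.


PMF = 139371 / 147956 = 0.942

0.942


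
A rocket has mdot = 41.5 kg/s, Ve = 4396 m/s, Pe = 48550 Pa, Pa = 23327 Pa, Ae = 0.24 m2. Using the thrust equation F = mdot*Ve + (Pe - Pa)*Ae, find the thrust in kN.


F = 41.5 * 4396 + (48550 - 23327) * 0.24 = 188488.0 N = 188.5 kN

188.5 kN


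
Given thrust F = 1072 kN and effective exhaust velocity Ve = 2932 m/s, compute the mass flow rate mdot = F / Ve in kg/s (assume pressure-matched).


mdot = F / Ve = 1072000 / 2932 = 365.6 kg/s

365.6 kg/s


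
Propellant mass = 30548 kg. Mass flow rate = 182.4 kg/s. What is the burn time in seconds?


tb = 30548 / 182.4 = 167.5 s

167.5 s


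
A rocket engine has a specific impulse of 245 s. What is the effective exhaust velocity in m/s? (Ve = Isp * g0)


Ve = Isp * g0 = 245 * 9.81 = 2403.5 m/s

2403.5 m/s


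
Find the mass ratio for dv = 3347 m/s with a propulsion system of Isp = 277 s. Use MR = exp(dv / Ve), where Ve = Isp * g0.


Ve = 277 * 9.81 = 2717.37 m/s
MR = exp(3347 / 2717.37) = 3.427

3.427


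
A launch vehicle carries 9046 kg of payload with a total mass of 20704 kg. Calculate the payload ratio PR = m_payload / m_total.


PR = 9046 / 20704 = 0.4369

0.4369


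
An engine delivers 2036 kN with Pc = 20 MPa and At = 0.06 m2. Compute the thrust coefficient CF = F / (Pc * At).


CF = 2036000 / (20e6 * 0.06) = 1.7

1.7


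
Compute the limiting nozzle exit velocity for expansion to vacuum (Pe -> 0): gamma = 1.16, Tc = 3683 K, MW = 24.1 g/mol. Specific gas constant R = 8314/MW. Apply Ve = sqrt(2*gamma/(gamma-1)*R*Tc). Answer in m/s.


R = 8314 / 24.1 = 344.98 J/(kg.K)
Ve = sqrt(2 * 1.16 / (1.16 - 1) * 344.98 * 3683) = 4292 m/s

4292 m/s


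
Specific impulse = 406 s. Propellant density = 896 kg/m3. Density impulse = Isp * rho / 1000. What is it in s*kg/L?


rho*Isp = 406 * 896 / 1000 = 364 s*kg/L

364 s*kg/L


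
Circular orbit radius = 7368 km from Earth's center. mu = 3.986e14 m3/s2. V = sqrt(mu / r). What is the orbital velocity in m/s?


V = sqrt(3.986e14 / 7368000) = 7355 m/s

7355 m/s


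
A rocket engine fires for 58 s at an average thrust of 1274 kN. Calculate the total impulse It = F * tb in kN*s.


It = 1274 * 58 = 73892 kN*s

73892 kN*s


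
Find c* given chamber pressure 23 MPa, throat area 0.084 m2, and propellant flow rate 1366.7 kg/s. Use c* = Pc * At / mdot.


c* = 23e6 * 0.084 / 1366.7 = 1414 m/s

1414 m/s


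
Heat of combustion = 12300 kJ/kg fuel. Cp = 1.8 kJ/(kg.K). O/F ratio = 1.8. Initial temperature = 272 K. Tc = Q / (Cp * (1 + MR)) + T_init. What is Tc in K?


Tc = 12300 / (1.8 * (1 + 1.8)) + 272 = 2712 K

2712 K


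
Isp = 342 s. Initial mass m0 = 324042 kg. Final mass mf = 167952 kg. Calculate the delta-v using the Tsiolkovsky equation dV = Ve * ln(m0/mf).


Ve = 342 * 9.81 = 3355.02 m/s
dV = 3355.02 * ln(324042/167952) = 2205 m/s

2205 m/s


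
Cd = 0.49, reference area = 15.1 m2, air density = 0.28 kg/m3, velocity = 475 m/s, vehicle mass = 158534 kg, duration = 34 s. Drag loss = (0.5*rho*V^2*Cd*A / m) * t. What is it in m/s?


D = 0.5 * 0.28 * 475^2 * 0.49 * 15.1 = 233715.91 N
a = 233715.91 / 158534 = 1.4742 m/s2
dV = 1.4742 * 34 = 50.1 m/s

50.1 m/s


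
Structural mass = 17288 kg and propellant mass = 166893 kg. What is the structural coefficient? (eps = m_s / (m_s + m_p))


eps = 17288 / (17288 + 166893) = 0.0939

0.0939


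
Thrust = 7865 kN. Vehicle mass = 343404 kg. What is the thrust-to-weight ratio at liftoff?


TWR = 7865000 / (343404 * 9.81) = 2.33

2.33


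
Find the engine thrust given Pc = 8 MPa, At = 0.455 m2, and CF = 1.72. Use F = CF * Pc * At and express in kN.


F = 1.72 * 8e6 * 0.455 = 6.2608e+06 N = 6260.8 kN

6260.8 kN


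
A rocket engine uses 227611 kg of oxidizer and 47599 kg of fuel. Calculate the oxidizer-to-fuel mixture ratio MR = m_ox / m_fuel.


MR = 227611 / 47599 = 4.78

4.78


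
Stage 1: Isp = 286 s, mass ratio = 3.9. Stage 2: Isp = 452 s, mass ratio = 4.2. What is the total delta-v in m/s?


dV1 = 286 * 9.81 * ln(3.9) = 3818.4 m/s
dV2 = 452 * 9.81 * ln(4.2) = 6363.3 m/s
Total dV = 3818.4 + 6363.3 = 10181.7 m/s ~ 10182 m/s

10182 m/s


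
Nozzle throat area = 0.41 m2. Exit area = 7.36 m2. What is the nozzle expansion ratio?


AR = 7.36 / 0.41 = 18.0

18.0


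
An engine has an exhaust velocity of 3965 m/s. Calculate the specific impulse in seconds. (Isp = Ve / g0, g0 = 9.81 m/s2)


Isp = Ve / g0 = 3965 / 9.81 = 404.2 s

404.2 s


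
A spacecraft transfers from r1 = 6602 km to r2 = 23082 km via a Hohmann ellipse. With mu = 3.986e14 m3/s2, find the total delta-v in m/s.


V1 = sqrt(mu/r1) = 7770.18 m/s
dV1 = V1*(sqrt(2*r2/(r1+r2)) - 1) = 1919.77 m/s
V2 = sqrt(mu/r2) = 4155.58 m/s
dV2 = V2*(1 - sqrt(2*r1/(r1+r2))) = 1384.03 m/s
Total dV = 3304 m/s

3304 m/s


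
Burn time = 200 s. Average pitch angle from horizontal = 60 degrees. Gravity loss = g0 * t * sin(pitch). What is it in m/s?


GL = 9.81 * 200 * sin(60 deg) = 1699 m/s

1699 m/s


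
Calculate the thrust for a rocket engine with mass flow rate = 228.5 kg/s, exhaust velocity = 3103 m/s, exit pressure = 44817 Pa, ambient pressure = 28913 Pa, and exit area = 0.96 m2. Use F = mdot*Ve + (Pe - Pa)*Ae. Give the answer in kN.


F = 228.5 * 3103 + (44817 - 28913) * 0.96 = 724303.0 N = 724.3 kN

724.3 kN


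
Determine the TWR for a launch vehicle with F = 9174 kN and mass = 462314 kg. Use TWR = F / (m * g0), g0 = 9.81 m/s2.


TWR = 9174000 / (462314 * 9.81) = 2.02

2.02


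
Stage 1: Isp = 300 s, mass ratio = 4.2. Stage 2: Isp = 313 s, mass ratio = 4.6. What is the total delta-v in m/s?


dV1 = 300 * 9.81 * ln(4.2) = 4223.5 m/s
dV2 = 313 * 9.81 * ln(4.6) = 4685.8 m/s
Total dV = 4223.5 + 4685.8 = 8909.3 m/s ~ 8909 m/s

8909 m/s


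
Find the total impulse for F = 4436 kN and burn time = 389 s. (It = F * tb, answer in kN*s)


It = 4436 * 389 = 1725604 kN*s

1725604 kN*s


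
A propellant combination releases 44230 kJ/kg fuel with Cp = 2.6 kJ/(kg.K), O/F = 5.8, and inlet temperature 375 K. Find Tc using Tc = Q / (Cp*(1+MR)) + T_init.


Tc = 44230 / (2.6 * (1 + 5.8)) + 375 = 2877 K

2877 K


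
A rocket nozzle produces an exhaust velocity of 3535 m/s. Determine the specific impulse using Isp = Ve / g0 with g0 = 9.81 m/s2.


Isp = Ve / g0 = 3535 / 9.81 = 360.3 s

360.3 s


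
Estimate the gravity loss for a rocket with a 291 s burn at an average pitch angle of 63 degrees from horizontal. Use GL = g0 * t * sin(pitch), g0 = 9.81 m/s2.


GL = 9.81 * 291 * sin(63 deg) = 2544 m/s

2544 m/s


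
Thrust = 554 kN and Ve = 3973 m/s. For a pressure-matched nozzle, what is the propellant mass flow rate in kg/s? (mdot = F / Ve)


mdot = F / Ve = 554000 / 3973 = 139.4 kg/s

139.4 kg/s


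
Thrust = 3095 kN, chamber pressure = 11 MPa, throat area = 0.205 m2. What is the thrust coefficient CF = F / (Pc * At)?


CF = 3095000 / (11e6 * 0.205) = 1.37

1.37


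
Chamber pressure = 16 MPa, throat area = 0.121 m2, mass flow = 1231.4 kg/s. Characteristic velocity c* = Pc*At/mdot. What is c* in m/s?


c* = 16e6 * 0.121 / 1231.4 = 1572 m/s

1572 m/s


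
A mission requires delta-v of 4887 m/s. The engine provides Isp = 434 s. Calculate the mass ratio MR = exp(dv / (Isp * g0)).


Ve = 434 * 9.81 = 4257.54 m/s
MR = exp(4887 / 4257.54) = 3.151

3.151


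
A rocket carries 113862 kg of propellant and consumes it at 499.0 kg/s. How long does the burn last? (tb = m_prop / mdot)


tb = 113862 / 499.0 = 228.2 s

228.2 s


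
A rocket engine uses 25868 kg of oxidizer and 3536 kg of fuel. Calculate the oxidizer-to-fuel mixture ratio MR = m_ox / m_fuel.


MR = 25868 / 3536 = 7.32

7.32


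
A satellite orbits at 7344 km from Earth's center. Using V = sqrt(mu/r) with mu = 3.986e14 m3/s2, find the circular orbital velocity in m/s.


V = sqrt(3.986e14 / 7344000) = 7367 m/s

7367 m/s


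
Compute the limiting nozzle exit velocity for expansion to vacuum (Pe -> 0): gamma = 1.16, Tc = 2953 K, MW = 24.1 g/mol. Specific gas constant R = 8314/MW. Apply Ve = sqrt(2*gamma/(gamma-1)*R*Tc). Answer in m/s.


R = 8314 / 24.1 = 344.98 J/(kg.K)
Ve = sqrt(2 * 1.16 / (1.16 - 1) * 344.98 * 2953) = 3843 m/s

3843 m/s


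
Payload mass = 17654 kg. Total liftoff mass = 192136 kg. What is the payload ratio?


PR = 17654 / 192136 = 0.0919

0.0919


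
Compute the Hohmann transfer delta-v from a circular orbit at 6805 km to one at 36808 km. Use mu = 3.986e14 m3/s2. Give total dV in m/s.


V1 = sqrt(mu/r1) = 7653.4 m/s
dV1 = V1*(sqrt(2*r2/(r1+r2)) - 1) = 2289.95 m/s
V2 = sqrt(mu/r2) = 3290.77 m/s
dV2 = V2*(1 - sqrt(2*r1/(r1+r2))) = 1452.46 m/s
Total dV = 3742 m/s

3742 m/s


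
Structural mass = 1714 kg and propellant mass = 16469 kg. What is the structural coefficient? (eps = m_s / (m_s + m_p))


eps = 1714 / (1714 + 16469) = 0.0943

0.0943


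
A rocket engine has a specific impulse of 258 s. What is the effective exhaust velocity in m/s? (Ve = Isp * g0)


Ve = Isp * g0 = 258 * 9.81 = 2531.0 m/s

2531.0 m/s


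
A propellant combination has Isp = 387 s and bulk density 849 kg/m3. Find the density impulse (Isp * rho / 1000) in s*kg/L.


rho*Isp = 387 * 849 / 1000 = 329 s*kg/L

329 s*kg/L


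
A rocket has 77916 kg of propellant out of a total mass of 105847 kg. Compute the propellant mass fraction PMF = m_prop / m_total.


PMF = 77916 / 105847 = 0.736

0.736


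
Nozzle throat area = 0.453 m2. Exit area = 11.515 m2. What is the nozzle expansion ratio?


AR = 11.515 / 0.453 = 25.4

25.4


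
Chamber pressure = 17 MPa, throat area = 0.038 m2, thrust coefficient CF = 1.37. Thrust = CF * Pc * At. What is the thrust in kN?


F = 1.37 * 17e6 * 0.038 = 885020.0 N = 885.0 kN

885.0 kN


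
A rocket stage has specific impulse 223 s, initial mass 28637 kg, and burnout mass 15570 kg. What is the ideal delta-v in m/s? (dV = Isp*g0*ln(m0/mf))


Ve = 223 * 9.81 = 2187.63 m/s
dV = 2187.63 * ln(28637/15570) = 1333 m/s

1333 m/s


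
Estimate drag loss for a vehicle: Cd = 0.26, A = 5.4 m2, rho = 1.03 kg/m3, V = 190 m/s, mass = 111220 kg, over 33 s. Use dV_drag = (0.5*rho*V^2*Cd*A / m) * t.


D = 0.5 * 1.03 * 190^2 * 0.26 * 5.4 = 26102.47 N
a = 26102.47 / 111220 = 0.2347 m/s2
dV = 0.2347 * 33 = 7.7 m/s

7.7 m/s


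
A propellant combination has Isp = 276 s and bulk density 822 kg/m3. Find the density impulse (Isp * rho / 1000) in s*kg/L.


rho*Isp = 276 * 822 / 1000 = 227 s*kg/L

227 s*kg/L


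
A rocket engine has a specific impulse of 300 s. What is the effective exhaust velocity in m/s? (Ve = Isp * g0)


Ve = Isp * g0 = 300 * 9.81 = 2943.0 m/s

2943.0 m/s


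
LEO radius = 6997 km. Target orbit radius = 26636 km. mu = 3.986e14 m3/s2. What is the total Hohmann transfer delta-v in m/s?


V1 = sqrt(mu/r1) = 7547.67 m/s
dV1 = V1*(sqrt(2*r2/(r1+r2)) - 1) = 1951.37 m/s
V2 = sqrt(mu/r2) = 3868.42 m/s
dV2 = V2*(1 - sqrt(2*r1/(r1+r2))) = 1373.13 m/s
Total dV = 3324 m/s

3324 m/s


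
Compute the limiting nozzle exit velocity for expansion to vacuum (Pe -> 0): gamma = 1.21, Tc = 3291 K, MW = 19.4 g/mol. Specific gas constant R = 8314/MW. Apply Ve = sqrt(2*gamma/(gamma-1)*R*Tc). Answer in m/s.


R = 8314 / 19.4 = 428.56 J/(kg.K)
Ve = sqrt(2 * 1.21 / (1.21 - 1) * 428.56 * 3291) = 4031 m/s

4031 m/s


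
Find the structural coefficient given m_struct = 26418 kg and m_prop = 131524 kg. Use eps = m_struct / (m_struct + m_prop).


eps = 26418 / (26418 + 131524) = 0.1673

0.1673


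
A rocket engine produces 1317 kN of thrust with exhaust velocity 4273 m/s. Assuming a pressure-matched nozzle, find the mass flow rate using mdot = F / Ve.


mdot = F / Ve = 1317000 / 4273 = 308.2 kg/s

308.2 kg/s


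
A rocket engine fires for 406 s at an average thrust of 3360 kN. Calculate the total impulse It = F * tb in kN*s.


It = 3360 * 406 = 1364160 kN*s

1364160 kN*s


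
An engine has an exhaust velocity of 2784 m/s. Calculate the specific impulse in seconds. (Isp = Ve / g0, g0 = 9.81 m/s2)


Isp = Ve / g0 = 2784 / 9.81 = 283.8 s

283.8 s


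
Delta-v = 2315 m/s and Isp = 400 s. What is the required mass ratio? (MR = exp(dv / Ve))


Ve = 400 * 9.81 = 3924.0 m/s
MR = exp(2315 / 3924.0) = 1.804

1.804


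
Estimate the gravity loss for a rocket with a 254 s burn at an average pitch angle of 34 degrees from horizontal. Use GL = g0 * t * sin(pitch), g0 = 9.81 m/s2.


GL = 9.81 * 254 * sin(34 deg) = 1393 m/s

1393 m/s


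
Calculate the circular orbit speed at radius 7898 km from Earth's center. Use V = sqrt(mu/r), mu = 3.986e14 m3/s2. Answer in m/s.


V = sqrt(3.986e14 / 7898000) = 7104 m/s

7104 m/s


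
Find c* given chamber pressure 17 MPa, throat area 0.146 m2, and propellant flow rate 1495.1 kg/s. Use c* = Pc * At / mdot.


c* = 17e6 * 0.146 / 1495.1 = 1660 m/s

1660 m/s


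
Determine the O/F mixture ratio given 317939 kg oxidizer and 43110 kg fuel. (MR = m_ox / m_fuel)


MR = 317939 / 43110 = 7.38

7.38


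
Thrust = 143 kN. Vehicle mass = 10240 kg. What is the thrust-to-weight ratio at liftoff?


TWR = 143000 / (10240 * 9.81) = 1.42

1.42


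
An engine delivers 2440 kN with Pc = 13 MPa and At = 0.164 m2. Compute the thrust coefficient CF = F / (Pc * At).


CF = 2440000 / (13e6 * 0.164) = 1.14

1.14


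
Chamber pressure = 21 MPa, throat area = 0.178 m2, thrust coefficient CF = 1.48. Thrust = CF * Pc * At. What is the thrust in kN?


F = 1.48 * 21e6 * 0.178 = 5.5322e+06 N = 5532.2 kN

5532.2 kN


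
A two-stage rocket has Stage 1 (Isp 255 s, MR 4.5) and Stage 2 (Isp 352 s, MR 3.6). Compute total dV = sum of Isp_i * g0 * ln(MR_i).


dV1 = 255 * 9.81 * ln(4.5) = 3762.5 m/s
dV2 = 352 * 9.81 * ln(3.6) = 4423.2 m/s
Total dV = 3762.5 + 4423.2 = 8185.7 m/s ~ 8186 m/s

8186 m/s


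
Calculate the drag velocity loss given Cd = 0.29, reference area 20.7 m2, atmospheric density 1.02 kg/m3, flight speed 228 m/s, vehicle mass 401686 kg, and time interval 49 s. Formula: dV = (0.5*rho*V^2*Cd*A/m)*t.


D = 0.5 * 1.02 * 228^2 * 0.29 * 20.7 = 159150.58 N
a = 159150.58 / 401686 = 0.3962 m/s2
dV = 0.3962 * 49 = 19.4 m/s

19.4 m/s


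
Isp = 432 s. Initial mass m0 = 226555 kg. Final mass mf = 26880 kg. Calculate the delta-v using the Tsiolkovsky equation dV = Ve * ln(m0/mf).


Ve = 432 * 9.81 = 4237.92 m/s
dV = 4237.92 * ln(226555/26880) = 9034 m/s

9034 m/s


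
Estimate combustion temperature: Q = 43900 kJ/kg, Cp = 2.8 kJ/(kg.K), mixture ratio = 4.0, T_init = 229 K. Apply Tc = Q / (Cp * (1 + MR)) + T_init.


Tc = 43900 / (2.8 * (1 + 4.0)) + 229 = 3365 K

3365 K


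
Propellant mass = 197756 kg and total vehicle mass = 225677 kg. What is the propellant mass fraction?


PMF = 197756 / 225677 = 0.876

0.876


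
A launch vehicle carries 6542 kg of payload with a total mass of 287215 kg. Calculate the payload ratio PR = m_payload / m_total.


PR = 6542 / 287215 = 0.0228

0.0228


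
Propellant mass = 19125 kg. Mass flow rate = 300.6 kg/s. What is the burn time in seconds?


tb = 19125 / 300.6 = 63.6 s

63.6 s


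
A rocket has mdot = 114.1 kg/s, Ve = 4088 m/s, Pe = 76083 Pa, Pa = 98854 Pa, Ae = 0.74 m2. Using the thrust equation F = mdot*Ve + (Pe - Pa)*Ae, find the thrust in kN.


F = 114.1 * 4088 + (76083 - 98854) * 0.74 = 449590.0 N = 449.6 kN

449.6 kN


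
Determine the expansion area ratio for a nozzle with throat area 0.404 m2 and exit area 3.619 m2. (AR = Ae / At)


AR = 3.619 / 0.404 = 9.0

9.0


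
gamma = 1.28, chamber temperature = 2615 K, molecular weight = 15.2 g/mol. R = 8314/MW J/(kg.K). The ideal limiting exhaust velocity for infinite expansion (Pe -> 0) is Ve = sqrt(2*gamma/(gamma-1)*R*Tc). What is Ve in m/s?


R = 8314 / 15.2 = 546.97 J/(kg.K)
Ve = sqrt(2 * 1.28 / (1.28 - 1) * 546.97 * 2615) = 3616 m/s

3616 m/s


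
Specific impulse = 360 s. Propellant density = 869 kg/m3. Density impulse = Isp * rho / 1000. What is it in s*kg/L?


rho*Isp = 360 * 869 / 1000 = 313 s*kg/L

313 s*kg/L


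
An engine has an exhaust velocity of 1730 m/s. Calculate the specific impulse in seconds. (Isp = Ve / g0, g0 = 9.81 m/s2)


Isp = Ve / g0 = 1730 / 9.81 = 176.4 s

176.4 s


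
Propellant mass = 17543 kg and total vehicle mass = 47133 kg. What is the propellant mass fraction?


PMF = 17543 / 47133 = 0.372

0.372


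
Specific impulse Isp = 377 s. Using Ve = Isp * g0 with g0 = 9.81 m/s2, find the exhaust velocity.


Ve = Isp * g0 = 377 * 9.81 = 3698.4 m/s

3698.4 m/s


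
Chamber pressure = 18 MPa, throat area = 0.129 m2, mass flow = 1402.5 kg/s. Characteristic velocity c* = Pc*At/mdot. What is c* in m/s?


c* = 18e6 * 0.129 / 1402.5 = 1656 m/s

1656 m/s


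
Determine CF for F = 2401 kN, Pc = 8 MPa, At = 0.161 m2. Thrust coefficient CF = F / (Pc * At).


CF = 2401000 / (8e6 * 0.161) = 1.86

1.86


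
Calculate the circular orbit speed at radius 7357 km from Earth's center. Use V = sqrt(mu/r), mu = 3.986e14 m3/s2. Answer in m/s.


V = sqrt(3.986e14 / 7357000) = 7361 m/s

7361 m/s


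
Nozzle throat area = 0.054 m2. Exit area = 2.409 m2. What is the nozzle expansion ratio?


AR = 2.409 / 0.054 = 44.6

44.6


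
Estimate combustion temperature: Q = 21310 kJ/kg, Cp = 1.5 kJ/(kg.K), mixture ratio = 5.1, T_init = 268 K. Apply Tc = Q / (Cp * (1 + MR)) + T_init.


Tc = 21310 / (1.5 * (1 + 5.1)) + 268 = 2597 K

2597 K


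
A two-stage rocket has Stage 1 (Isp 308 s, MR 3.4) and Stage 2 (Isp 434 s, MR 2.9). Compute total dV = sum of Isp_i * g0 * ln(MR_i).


dV1 = 308 * 9.81 * ln(3.4) = 3697.6 m/s
dV2 = 434 * 9.81 * ln(2.9) = 4533.0 m/s
Total dV = 3697.6 + 4533.0 = 8230.6 m/s ~ 8231 m/s

8231 m/s


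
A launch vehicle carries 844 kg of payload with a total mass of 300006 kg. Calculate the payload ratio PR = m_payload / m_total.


PR = 844 / 300006 = 0.0028

0.0028


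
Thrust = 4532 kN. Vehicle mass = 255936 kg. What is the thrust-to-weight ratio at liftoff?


TWR = 4532000 / (255936 * 9.81) = 1.81

1.81


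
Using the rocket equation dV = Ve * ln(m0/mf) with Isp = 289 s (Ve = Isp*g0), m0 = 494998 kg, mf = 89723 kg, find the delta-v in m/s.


Ve = 289 * 9.81 = 2835.09 m/s
dV = 2835.09 * ln(494998/89723) = 4842 m/s

4842 m/s


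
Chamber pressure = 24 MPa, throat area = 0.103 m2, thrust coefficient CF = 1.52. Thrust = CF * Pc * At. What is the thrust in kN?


F = 1.52 * 24e6 * 0.103 = 3.7574e+06 N = 3757.4 kN

3757.4 kN


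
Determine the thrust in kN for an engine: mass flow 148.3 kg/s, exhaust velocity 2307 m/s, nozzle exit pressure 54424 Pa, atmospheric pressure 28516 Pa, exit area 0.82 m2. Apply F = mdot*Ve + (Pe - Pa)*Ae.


F = 148.3 * 2307 + (54424 - 28516) * 0.82 = 363373.0 N = 363.4 kN

363.4 kN


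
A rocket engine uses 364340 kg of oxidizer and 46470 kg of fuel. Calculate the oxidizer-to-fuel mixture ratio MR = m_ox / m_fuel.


MR = 364340 / 46470 = 7.84

7.84


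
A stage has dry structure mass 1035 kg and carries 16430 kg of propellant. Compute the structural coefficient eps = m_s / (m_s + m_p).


eps = 1035 / (1035 + 16430) = 0.0593

0.0593


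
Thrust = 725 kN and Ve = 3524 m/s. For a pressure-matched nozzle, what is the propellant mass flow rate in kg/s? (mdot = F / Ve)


mdot = F / Ve = 725000 / 3524 = 205.7 kg/s

205.7 kg/s


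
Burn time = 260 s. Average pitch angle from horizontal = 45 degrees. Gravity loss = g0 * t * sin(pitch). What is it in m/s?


GL = 9.81 * 260 * sin(45 deg) = 1804 m/s

1804 m/s


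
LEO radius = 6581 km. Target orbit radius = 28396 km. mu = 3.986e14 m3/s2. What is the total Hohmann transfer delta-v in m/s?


V1 = sqrt(mu/r1) = 7782.56 m/s
dV1 = V1*(sqrt(2*r2/(r1+r2)) - 1) = 2134.31 m/s
V2 = sqrt(mu/r2) = 3746.62 m/s
dV2 = V2*(1 - sqrt(2*r1/(r1+r2))) = 1448.31 m/s
Total dV = 3583 m/s

3583 m/s


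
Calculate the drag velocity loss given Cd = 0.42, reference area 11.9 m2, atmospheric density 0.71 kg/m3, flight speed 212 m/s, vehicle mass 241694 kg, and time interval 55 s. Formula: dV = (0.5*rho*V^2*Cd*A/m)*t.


D = 0.5 * 0.71 * 212^2 * 0.42 * 11.9 = 79743.69 N
a = 79743.69 / 241694 = 0.3299 m/s2
dV = 0.3299 * 55 = 18.1 m/s

18.1 m/s


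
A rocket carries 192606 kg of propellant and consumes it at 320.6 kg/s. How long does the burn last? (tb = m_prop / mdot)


tb = 192606 / 320.6 = 600.8 s

600.8 s


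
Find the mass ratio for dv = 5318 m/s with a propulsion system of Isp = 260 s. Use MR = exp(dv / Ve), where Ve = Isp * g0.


Ve = 260 * 9.81 = 2550.6 m/s
MR = exp(5318 / 2550.6) = 8.045

8.045


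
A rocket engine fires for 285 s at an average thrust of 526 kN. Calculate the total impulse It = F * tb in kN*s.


It = 526 * 285 = 149910 kN*s

149910 kN*s


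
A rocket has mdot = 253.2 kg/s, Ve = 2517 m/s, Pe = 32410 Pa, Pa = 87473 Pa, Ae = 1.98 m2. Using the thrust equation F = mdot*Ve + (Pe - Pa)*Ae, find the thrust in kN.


F = 253.2 * 2517 + (32410 - 87473) * 1.98 = 528280.0 N = 528.3 kN

528.3 kN


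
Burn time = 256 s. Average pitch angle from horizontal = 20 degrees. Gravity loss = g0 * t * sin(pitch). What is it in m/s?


GL = 9.81 * 256 * sin(20 deg) = 859 m/s

859 m/s


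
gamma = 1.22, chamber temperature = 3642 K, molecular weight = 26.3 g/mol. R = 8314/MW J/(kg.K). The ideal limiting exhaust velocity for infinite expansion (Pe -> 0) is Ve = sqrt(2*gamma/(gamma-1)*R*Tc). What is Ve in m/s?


R = 8314 / 26.3 = 316.12 J/(kg.K)
Ve = sqrt(2 * 1.22 / (1.22 - 1) * 316.12 * 3642) = 3573 m/s

3573 m/s


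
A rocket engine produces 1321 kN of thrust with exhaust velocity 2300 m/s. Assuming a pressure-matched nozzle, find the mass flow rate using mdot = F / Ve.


mdot = F / Ve = 1321000 / 2300 = 574.3 kg/s

574.3 kg/s


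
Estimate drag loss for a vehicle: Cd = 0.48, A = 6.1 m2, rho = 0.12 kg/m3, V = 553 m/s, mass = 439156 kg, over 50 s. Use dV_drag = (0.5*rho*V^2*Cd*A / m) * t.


D = 0.5 * 0.12 * 553^2 * 0.48 * 6.1 = 53724.53 N
a = 53724.53 / 439156 = 0.1223 m/s2
dV = 0.1223 * 50 = 6.1 m/s

6.1 m/s


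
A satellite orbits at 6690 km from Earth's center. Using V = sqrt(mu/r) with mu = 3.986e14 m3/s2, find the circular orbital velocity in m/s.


V = sqrt(3.986e14 / 6690000) = 7719 m/s

7719 m/s


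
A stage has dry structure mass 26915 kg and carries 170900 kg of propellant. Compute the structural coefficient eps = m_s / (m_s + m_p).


eps = 26915 / (26915 + 170900) = 0.1361

0.1361


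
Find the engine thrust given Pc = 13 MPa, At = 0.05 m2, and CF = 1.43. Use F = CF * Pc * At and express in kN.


F = 1.43 * 13e6 * 0.05 = 929500.0 N = 929.5 kN

929.5 kN


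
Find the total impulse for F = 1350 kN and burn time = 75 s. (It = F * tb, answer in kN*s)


It = 1350 * 75 = 101250 kN*s

101250 kN*s


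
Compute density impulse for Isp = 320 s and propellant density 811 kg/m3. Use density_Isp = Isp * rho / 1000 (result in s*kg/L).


rho*Isp = 320 * 811 / 1000 = 260 s*kg/L

260 s*kg/L


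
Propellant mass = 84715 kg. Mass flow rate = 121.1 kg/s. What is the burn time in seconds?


tb = 84715 / 121.1 = 699.5 s

699.5 s


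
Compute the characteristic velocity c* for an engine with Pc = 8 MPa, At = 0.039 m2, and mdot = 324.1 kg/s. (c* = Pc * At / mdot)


c* = 8e6 * 0.039 / 324.1 = 963 m/s

963 m/s


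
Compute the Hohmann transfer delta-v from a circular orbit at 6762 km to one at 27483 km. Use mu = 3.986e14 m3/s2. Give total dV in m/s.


V1 = sqrt(mu/r1) = 7677.7 m/s
dV1 = V1*(sqrt(2*r2/(r1+r2)) - 1) = 2049.32 m/s
V2 = sqrt(mu/r2) = 3808.35 m/s
dV2 = V2*(1 - sqrt(2*r1/(r1+r2))) = 1415.08 m/s
Total dV = 3464 m/s

3464 m/s


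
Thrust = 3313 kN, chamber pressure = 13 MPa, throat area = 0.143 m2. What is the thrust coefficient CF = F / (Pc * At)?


CF = 3313000 / (13e6 * 0.143) = 1.78

1.78


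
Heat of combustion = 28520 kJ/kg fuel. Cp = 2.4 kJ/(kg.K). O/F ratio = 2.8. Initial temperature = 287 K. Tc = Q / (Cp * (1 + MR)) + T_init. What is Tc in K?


Tc = 28520 / (2.4 * (1 + 2.8)) + 287 = 3414 K

3414 K


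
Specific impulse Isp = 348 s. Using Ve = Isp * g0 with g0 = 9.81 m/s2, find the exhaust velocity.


Ve = Isp * g0 = 348 * 9.81 = 3413.9 m/s

3413.9 m/s


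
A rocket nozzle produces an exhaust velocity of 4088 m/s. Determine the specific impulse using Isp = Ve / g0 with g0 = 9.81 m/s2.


Isp = Ve / g0 = 4088 / 9.81 = 416.7 s

416.7 s


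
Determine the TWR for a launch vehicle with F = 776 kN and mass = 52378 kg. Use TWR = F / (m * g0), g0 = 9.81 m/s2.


TWR = 776000 / (52378 * 9.81) = 1.51

1.51


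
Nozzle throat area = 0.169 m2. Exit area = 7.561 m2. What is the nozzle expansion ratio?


AR = 7.561 / 0.169 = 44.7

44.7


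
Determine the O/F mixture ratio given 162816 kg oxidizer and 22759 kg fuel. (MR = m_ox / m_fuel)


MR = 162816 / 22759 = 7.15

7.15


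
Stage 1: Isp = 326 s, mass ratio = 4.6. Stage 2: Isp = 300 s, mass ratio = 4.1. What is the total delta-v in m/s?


dV1 = 326 * 9.81 * ln(4.6) = 4880.4 m/s
dV2 = 300 * 9.81 * ln(4.1) = 4152.5 m/s
Total dV = 4880.4 + 4152.5 = 9032.9 m/s ~ 9033 m/s

9033 m/s


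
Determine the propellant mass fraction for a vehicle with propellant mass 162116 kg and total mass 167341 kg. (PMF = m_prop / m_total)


PMF = 162116 / 167341 = 0.969

0.969


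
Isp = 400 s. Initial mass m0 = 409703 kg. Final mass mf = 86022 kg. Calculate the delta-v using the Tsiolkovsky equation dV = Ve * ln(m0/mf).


Ve = 400 * 9.81 = 3924.0 m/s
dV = 3924.0 * ln(409703/86022) = 6125 m/s

6125 m/s


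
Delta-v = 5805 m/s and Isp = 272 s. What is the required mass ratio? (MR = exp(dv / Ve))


Ve = 272 * 9.81 = 2668.32 m/s
MR = exp(5805 / 2668.32) = 8.807

8.807


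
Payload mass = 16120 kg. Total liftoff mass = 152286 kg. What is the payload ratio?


PR = 16120 / 152286 = 0.1059

0.1059


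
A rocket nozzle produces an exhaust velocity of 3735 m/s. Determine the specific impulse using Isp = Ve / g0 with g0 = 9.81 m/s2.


Isp = Ve / g0 = 3735 / 9.81 = 380.7 s

380.7 s


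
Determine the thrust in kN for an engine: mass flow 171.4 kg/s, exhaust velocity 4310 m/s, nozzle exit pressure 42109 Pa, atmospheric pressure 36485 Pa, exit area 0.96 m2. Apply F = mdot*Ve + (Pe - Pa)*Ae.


F = 171.4 * 4310 + (42109 - 36485) * 0.96 = 744133.0 N = 744.1 kN

744.1 kN


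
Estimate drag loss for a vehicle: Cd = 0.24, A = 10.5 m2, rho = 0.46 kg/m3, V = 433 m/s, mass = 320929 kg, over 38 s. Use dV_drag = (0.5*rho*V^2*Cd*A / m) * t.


D = 0.5 * 0.46 * 433^2 * 0.24 * 10.5 = 108668.62 N
a = 108668.62 / 320929 = 0.3386 m/s2
dV = 0.3386 * 38 = 12.9 m/s

12.9 m/s


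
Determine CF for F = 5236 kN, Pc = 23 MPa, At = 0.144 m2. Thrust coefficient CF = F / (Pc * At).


CF = 5236000 / (23e6 * 0.144) = 1.58

1.58


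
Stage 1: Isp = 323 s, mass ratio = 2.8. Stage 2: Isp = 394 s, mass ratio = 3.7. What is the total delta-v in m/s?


dV1 = 323 * 9.81 * ln(2.8) = 3262.5 m/s
dV2 = 394 * 9.81 * ln(3.7) = 5056.9 m/s
Total dV = 3262.5 + 5056.9 = 8319.4 m/s ~ 8319 m/s

8319 m/s


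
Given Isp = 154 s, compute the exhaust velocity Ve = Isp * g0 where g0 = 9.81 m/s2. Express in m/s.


Ve = Isp * g0 = 154 * 9.81 = 1510.7 m/s

1510.7 m/s


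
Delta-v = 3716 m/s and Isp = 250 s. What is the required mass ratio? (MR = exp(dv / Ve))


Ve = 250 * 9.81 = 2452.5 m/s
MR = exp(3716 / 2452.5) = 4.55

4.55


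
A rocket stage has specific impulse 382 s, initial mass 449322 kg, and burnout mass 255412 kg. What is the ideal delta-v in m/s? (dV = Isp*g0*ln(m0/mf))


Ve = 382 * 9.81 = 3747.42 m/s
dV = 3747.42 * ln(449322/255412) = 2117 m/s

2117 m/s


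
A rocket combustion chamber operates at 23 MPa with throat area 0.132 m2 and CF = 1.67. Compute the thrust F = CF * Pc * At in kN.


F = 1.67 * 23e6 * 0.132 = 5.0701e+06 N = 5070.1 kN

5070.1 kN


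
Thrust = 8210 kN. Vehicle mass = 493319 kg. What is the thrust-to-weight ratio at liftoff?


TWR = 8210000 / (493319 * 9.81) = 1.7

1.7


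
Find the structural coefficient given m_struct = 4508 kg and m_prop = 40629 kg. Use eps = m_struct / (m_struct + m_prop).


eps = 4508 / (4508 + 40629) = 0.0999

0.0999


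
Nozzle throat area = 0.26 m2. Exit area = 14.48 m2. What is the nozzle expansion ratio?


AR = 14.48 / 0.26 = 55.7

55.7


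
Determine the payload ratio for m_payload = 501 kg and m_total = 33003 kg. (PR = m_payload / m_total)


PR = 501 / 33003 = 0.0152

0.0152


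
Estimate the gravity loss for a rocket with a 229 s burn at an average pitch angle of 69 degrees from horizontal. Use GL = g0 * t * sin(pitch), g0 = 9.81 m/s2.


GL = 9.81 * 229 * sin(69 deg) = 2097 m/s

2097 m/s


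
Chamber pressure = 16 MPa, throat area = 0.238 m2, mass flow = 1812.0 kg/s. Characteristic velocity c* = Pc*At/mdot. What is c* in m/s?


c* = 16e6 * 0.238 / 1812.0 = 2102 m/s

2102 m/s


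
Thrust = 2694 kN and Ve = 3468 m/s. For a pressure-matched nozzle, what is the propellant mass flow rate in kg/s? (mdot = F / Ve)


mdot = F / Ve = 2694000 / 3468 = 776.8 kg/s

776.8 kg/s


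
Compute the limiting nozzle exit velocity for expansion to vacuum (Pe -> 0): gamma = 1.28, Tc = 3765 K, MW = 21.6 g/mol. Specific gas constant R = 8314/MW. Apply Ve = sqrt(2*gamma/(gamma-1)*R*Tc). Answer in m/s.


R = 8314 / 21.6 = 384.91 J/(kg.K)
Ve = sqrt(2 * 1.28 / (1.28 - 1) * 384.91 * 3765) = 3640 m/s

3640 m/s


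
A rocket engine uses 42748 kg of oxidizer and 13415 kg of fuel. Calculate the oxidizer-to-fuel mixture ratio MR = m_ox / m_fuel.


MR = 42748 / 13415 = 3.19

3.19


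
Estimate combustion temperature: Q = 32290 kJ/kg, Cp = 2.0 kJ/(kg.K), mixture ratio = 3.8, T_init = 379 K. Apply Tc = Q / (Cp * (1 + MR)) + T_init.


Tc = 32290 / (2.0 * (1 + 3.8)) + 379 = 3743 K

3743 K


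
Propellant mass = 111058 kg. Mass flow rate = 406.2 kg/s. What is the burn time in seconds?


tb = 111058 / 406.2 = 273.4 s

273.4 s


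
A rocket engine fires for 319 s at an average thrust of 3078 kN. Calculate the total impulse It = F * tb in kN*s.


It = 3078 * 319 = 981882 kN*s

981882 kN*s


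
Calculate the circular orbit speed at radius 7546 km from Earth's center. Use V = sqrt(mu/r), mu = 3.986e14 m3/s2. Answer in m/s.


V = sqrt(3.986e14 / 7546000) = 7268 m/s

7268 m/s


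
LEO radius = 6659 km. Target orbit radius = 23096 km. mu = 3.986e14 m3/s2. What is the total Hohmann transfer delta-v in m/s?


V1 = sqrt(mu/r1) = 7736.85 m/s
dV1 = V1*(sqrt(2*r2/(r1+r2)) - 1) = 1902.94 m/s
V2 = sqrt(mu/r2) = 4154.32 m/s
dV2 = V2*(1 - sqrt(2*r1/(r1+r2))) = 1375.0 m/s
Total dV = 3278 m/s

3278 m/s


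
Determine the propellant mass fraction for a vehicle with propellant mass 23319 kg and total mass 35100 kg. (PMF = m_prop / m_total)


PMF = 23319 / 35100 = 0.664

0.664


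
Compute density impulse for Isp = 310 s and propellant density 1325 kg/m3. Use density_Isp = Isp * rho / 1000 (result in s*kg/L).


rho*Isp = 310 * 1325 / 1000 = 411 s*kg/L

411 s*kg/L


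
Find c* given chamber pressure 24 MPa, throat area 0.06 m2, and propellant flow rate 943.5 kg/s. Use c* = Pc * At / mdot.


c* = 24e6 * 0.06 / 943.5 = 1526 m/s

1526 m/s


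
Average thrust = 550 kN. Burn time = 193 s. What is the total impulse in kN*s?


It = 550 * 193 = 106150 kN*s

106150 kN*s


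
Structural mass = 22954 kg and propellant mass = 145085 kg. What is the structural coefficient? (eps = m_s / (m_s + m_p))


eps = 22954 / (22954 + 145085) = 0.1366

0.1366


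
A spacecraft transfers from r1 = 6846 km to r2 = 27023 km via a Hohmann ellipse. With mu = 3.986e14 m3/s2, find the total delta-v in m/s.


V1 = sqrt(mu/r1) = 7630.45 m/s
dV1 = V1*(sqrt(2*r2/(r1+r2)) - 1) = 2008.52 m/s
V2 = sqrt(mu/r2) = 3840.62 m/s
dV2 = V2*(1 - sqrt(2*r1/(r1+r2))) = 1398.69 m/s
Total dV = 3407 m/s

3407 m/s


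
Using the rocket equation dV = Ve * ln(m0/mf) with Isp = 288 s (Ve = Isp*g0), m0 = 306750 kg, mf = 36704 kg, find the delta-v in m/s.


Ve = 288 * 9.81 = 2825.28 m/s
dV = 2825.28 * ln(306750/36704) = 5998 m/s

5998 m/s


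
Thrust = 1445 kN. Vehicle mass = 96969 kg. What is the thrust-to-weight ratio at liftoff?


TWR = 1445000 / (96969 * 9.81) = 1.52

1.52


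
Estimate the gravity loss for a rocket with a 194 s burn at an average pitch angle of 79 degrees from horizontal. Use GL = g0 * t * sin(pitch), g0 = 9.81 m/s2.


GL = 9.81 * 194 * sin(79 deg) = 1868 m/s

1868 m/s


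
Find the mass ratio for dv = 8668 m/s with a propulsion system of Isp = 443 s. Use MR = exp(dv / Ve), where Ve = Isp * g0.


Ve = 443 * 9.81 = 4345.83 m/s
MR = exp(8668 / 4345.83) = 7.349

7.349


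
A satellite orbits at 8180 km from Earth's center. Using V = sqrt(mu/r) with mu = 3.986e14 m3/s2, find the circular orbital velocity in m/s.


V = sqrt(3.986e14 / 8180000) = 6981 m/s

6981 m/s


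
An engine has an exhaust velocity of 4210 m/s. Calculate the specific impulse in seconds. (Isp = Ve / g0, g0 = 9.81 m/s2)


Isp = Ve / g0 = 4210 / 9.81 = 429.2 s

429.2 s


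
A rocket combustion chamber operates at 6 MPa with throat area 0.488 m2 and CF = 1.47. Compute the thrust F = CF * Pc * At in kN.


F = 1.47 * 6e6 * 0.488 = 4.3042e+06 N = 4304.2 kN

4304.2 kN


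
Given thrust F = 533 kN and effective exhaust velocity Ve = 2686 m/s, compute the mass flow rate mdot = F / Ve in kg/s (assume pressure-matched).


mdot = F / Ve = 533000 / 2686 = 198.4 kg/s

198.4 kg/s


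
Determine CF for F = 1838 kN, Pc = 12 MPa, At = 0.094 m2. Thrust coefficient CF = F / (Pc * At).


CF = 1838000 / (12e6 * 0.094) = 1.63

1.63


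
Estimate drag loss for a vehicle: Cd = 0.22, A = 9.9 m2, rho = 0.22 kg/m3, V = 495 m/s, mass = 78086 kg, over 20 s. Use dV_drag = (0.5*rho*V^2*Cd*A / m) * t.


D = 0.5 * 0.22 * 495^2 * 0.22 * 9.9 = 58703.09 N
a = 58703.09 / 78086 = 0.7518 m/s2
dV = 0.7518 * 20 = 15.0 m/s

15.0 m/s


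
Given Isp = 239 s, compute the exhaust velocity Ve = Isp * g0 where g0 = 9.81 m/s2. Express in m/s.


Ve = Isp * g0 = 239 * 9.81 = 2344.6 m/s

2344.6 m/s


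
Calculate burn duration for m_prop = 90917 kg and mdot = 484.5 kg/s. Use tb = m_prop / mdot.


tb = 90917 / 484.5 = 187.7 s

187.7 s


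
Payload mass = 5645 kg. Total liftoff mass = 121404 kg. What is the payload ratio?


PR = 5645 / 121404 = 0.0465

0.0465


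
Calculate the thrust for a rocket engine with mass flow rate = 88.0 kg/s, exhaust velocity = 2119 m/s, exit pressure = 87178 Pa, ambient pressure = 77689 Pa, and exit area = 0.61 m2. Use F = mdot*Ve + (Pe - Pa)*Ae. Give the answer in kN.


F = 88.0 * 2119 + (87178 - 77689) * 0.61 = 192260.0 N = 192.3 kN

192.3 kN


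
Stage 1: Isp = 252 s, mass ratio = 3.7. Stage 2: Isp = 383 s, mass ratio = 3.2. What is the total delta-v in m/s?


dV1 = 252 * 9.81 * ln(3.7) = 3234.4 m/s
dV2 = 383 * 9.81 * ln(3.2) = 4370.2 m/s
Total dV = 3234.4 + 4370.2 = 7604.6 m/s ~ 7605 m/s

7605 m/s


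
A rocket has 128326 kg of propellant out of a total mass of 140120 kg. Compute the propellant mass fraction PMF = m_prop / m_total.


PMF = 128326 / 140120 = 0.916

0.916


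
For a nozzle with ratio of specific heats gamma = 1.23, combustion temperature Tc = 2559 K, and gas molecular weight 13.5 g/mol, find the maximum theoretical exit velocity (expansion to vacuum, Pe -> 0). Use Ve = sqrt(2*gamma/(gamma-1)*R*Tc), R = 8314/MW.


R = 8314 / 13.5 = 615.85 J/(kg.K)
Ve = sqrt(2 * 1.23 / (1.23 - 1) * 615.85 * 2559) = 4106 m/s

4106 m/s
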